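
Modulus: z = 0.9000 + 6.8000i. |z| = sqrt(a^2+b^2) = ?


|z| = sqrt(0.9^2 + 6.8^2) = sqrt(0.81 + 46.24) = sqrt(47.05) = 6.8593

|z| = 6.8593


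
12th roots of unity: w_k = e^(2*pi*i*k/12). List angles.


The 12th roots of unity are cis(360k/12°) for k=0..11
Angle step = 360/12 = 30°
Primitive root: cis(30°)
Primitive root = 0.8660 + 0.5000i

12 roots at angles: 0°, 30°, 60°, 90°, 120°, 150°, 180°, 210°, 240°, 270°, 300°, 330°


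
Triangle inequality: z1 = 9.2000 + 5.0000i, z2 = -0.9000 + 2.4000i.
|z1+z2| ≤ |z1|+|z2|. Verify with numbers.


|z1| = sqrt(9.2^2 + 5^2) = sqrt(109.64) = 10.4709
|z2| = sqrt((-0.9)^2 + 2.4^2) = sqrt(6.57) = 2.5632
z1+z2 = 8.3000 + 7.4000i
|z1+z2| = sqrt(123.65) = 11.1198
|z1|+|z2| = 10.4709 + 2.5632 = 13.0341

|z1+z2| = 11.1198 ≤ |z1|+|z2| = 13.0341 (verified)


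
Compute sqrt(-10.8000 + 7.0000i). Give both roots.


|z| = sqrt(116.64+49) = 12.8701
sqrt((|z|+a)/2) = sqrt((12.8701+(-10.8))/2) = sqrt(1.0351) = 1.0174
sqrt((|z|-a)/2) = sqrt((12.8701-(-10.8))/2) = sqrt(11.8351) = 3.4402

±(1.0174 + 3.4402i) i.e. 1.0174 + 3.4402i and -1.0174 - 3.4402i


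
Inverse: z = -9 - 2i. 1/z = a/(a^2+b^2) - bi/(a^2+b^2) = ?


|z|^2 = 81+4 = 85
1/z = (-9 + 2i)/85

1/z = -0.1059 + 0.0235i


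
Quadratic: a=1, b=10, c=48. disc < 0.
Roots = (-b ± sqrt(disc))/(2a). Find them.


disc = 10^2 - 4*1*48 = 100 - 192 = -92
sqrt(|disc|) = sqrt(92) = 9.5917
Real part = -10/(2*1) = -5.0000
Imag part = 9.5917/(2*1) = 4.7958

-5.0000 ± 4.7958i


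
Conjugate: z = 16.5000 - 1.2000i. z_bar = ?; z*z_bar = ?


z_bar = 16.5000 + 1.2000i
z*z_bar = 16.5^2 + (-1.2)^2 = 272.25 + 1.44 = 273.69

z_bar = 16.5000 + 1.2000i, z*z_bar = 273.69


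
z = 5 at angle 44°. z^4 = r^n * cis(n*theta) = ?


r^4 = 5^4 = 625
n*theta = 4*44° = 176° = 176° (mod 360)
a = 625*cos(176°) = -623.4775
b = 625*sin(176°) = 43.5978

625 cis(176°) = -623.4775 + 43.5978i


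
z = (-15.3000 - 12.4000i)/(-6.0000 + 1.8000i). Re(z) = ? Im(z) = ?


Multiply by conjugate: (-15.3000 - 12.4000i)(-6.0000 - 1.8000i) / ((-6)^2 + 1.8^2)
Numerator real = -15.3*(-6) - (12.4)*1.8 = 69.48
Numerator imag = -12.4*(-6) - (-15.3)*1.8 = 101.94
Denominator = 39.24
Re(z) = 69.48/39.24 = 1.7706
Im(z) = 101.94/39.24 = 2.5979

Re(z) = 1.7706, Im(z) = 2.5979


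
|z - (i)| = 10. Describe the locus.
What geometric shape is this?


|z - z0| = r is a circle with center z0 and radius r.
Center = (0, 1), radius = 10

Circle with center (0, 1) and radius 10


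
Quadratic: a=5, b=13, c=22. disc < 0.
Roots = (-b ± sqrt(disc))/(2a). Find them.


disc = 13^2 - 4*5*22 = 169 - 440 = -271
sqrt(|disc|) = sqrt(271) = 16.4621
Real part = -13/(2*5) = -1.3000
Imag part = 16.4621/(2*5) = 1.6462

-1.3000 ± 1.6462i


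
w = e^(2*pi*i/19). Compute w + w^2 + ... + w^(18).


With w = e^(2*pi*i/19), all 19 of the 19th roots of unity w^0 = 1, w, ..., w^(18) sum to 0: 1 + w + ... + w^(18) = (1 - w^19)/(1 - w) = 0 since w^19 = 1, w ≠ 1.
Removing the root 1: w + w^2 + ... + w^(18) = 0 - 1 = -1

Sum = -1


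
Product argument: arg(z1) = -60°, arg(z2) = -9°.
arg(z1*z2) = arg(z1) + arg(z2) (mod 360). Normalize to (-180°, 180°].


arg(z1*z2) = -60° - 9° = -69°
Normalized to (-180°, 180°]: -69°

-69°


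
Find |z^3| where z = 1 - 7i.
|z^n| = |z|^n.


|z| = sqrt(1+49) = sqrt(50) = 7.0711
|z^3| = |z|^3 = (sqrt(50))^3 = 50*sqrt(50)

|z^3| = 50*sqrt(50) ≈ 353.5534


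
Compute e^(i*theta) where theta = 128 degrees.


cos(128°) = -0.6157
sin(128°) = 0.7880

e^(i*128°) = -0.6157 + 0.7880i


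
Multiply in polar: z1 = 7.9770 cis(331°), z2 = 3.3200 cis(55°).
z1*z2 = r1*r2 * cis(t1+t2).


r = 7.9770 * 3.3200 = 26.4836
theta = 331° + 55° = 386° = 26° (mod 360)

26.4836 cis(26°)


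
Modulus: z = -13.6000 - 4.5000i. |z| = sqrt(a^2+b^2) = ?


|z| = sqrt((-13.6)^2 + (-4.5)^2) = sqrt(184.96 + 20.25) = sqrt(205.21) = 14.3252

|z| = 14.3252


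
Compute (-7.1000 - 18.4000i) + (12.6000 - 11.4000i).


Real: -7.1 + 12.6 = 5.5
Imag: -18.4 - 11.4 = -29.8

5.5000 - 29.8000i


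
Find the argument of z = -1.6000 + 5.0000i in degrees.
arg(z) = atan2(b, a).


Re = -1.6, Im = 5
arg = atan2(5, -1.6) = 107.7447 degrees

arg(z) = 107.7447 degrees


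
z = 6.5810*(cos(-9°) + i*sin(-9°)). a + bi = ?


a = 6.5810*cos(-9°) = 6.5810*0.98769 = 6.5000
b = 6.5810*sin(-9°) = 6.5810*(-0.15643) = -1.0295

6.5000 - 1.0295i


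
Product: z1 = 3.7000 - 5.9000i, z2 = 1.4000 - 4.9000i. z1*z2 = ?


Real = 3.7*1.4 - (-5.9)*(-4.9) = 5.18 - 28.91 = -23.73
Imag = 3.7*(-4.9) + 1.4*(-5.9) = -18.13 - (8.26) = -26.39

-23.7300 - 26.3900i


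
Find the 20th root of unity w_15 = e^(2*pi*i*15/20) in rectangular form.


Angle = 360*15/20 = 270°
a = cos(270°) = 0
b = sin(270°) = -1.0000

0 - 1.0000i


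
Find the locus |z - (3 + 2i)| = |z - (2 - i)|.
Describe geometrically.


Equal distances means the locus is the perpendicular bisector of z1 and z2.
Midpoint = ((3+2)/2, (2+(-1))/2) = (2.5000, 0.5000)

Perpendicular bisector through (2.5000, 0.5000)


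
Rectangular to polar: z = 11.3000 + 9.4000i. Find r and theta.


r = sqrt(127.69+88.36) = sqrt(216.05) = 14.6986
theta = atan2(9.4, 11.3) = 39.7557 degrees

r = 14.6986, theta = 39.7557 degrees


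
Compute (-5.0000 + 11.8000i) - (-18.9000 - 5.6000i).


Real: -5 + 18.9 = 13.9
Imag: 11.8 + 5.6 = 17.4

13.9000 + 17.4000i


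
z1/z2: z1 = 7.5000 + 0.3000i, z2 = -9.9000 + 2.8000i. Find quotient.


Conjugate of z2 = -9.9000 - 2.8000i
Numerator: (7.5000 + 0.3000i)(-9.9000 - 2.8000i) = -73.4100 - 23.9700i
Denominator: (-9.9)^2 + 2.8^2 = 105.85
Result = (-73.4100 - 23.9700i)/105.85

-0.6935 - 0.2265i


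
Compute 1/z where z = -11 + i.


|z|^2 = 121+1 = 122
1/z = (-11 - 1i)/122

1/z = -0.0902 - 0.0082i


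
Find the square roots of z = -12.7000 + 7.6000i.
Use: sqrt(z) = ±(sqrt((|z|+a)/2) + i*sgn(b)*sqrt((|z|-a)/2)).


|z| = sqrt(161.29+57.76) = 14.8003
sqrt((|z|+a)/2) = sqrt((14.8003+(-12.7))/2) = sqrt(1.0502) = 1.0248
sqrt((|z|-a)/2) = sqrt((14.8003-(-12.7))/2) = sqrt(13.7502) = 3.7081

±(1.0248 + 3.7081i) i.e. 1.0248 + 3.7081i and -1.0248 - 3.7081i


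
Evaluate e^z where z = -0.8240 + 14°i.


e^-0.8240 = 0.43867
cos(14°) = 0.9703
sin(14°) = 0.2419
Real = 0.43867*0.9703 = 0.4256
Imag = 0.43867*0.2419 = 0.1061

0.4256 + 0.1061i


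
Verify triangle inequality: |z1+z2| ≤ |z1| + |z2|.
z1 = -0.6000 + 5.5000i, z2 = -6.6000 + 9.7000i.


|z1| = sqrt((-0.6)^2 + 5.5^2) = sqrt(30.61) = 5.5326
|z2| = sqrt((-6.6)^2 + 9.7^2) = sqrt(137.65) = 11.7324
z1+z2 = -7.2000 + 15.2000i
|z1+z2| = sqrt(282.88) = 16.8190
|z1|+|z2| = 5.5326 + 11.7324 = 17.2650

|z1+z2| = 16.8190 ≤ |z1|+|z2| = 17.2650 (verified)


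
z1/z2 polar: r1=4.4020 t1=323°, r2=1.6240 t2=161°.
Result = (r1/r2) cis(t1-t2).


r = 4.4020 / 1.6240 = 2.7106
theta = 323° - 161° = 162° = 162° (mod 360)

2.7106 cis(162°)


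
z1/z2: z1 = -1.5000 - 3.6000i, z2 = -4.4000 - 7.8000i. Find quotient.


Conjugate of z2 = -4.4000 + 7.8000i
Numerator: (-1.5000 - 3.6000i)(-4.4000 + 7.8000i) = 34.6800 + 4.1400i
Denominator: (-4.4)^2 + (-7.8)^2 = 80.2
Result = (34.6800 + 4.1400i)/80.2

0.4324 + 0.0516i


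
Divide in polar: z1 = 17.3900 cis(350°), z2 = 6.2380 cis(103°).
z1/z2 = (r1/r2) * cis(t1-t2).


r = 17.3900 / 6.2380 = 2.7878
theta = 350° - 103° = 247° = 247° (mod 360)

2.7878 cis(247°)


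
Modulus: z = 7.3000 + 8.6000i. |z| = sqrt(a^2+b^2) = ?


|z| = sqrt(7.3^2 + 8.6^2) = sqrt(53.29 + 73.96) = sqrt(127.25) = 11.2805

|z| = 11.2805


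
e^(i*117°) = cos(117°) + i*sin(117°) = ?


cos(117°) = -0.4540
sin(117°) = 0.8910

e^(i*117°) = -0.4540 + 0.8910i


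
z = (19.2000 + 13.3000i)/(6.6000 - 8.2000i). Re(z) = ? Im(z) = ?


Multiply by conjugate: (19.2000 + 13.3000i)(6.6000 + 8.2000i) / (6.6^2 + (-8.2)^2)
Numerator real = 19.2*6.6 + 13.3*(-8.2) = 17.66
Numerator imag = 13.3*6.6 - 19.2*(-8.2) = 245.22
Denominator = 110.8
Re(z) = 17.66/110.8 = 0.1594
Im(z) = 245.22/110.8 = 2.2132

Re(z) = 0.1594, Im(z) = 2.2132


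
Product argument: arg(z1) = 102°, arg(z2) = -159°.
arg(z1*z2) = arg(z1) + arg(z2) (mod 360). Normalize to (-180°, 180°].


arg(z1*z2) = 102° - 159° = -57°
Normalized to (-180°, 180°]: -57°

-57°


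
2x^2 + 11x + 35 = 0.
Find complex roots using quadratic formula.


disc = 11^2 - 4*2*35 = 121 - 280 = -159
sqrt(|disc|) = sqrt(159) = 12.6095
Real part = -11/(2*2) = -2.7500
Imag part = 12.6095/(2*2) = 3.1524

-2.7500 ± 3.1524i


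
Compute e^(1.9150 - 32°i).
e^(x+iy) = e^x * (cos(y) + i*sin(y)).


e^1.9150 = 6.78694
cos(-32°) = 0.84805
sin(-32°) = -0.52992
Real = 6.78694*0.84805 = 5.7557
Imag = 6.78694*(-0.52992) = -3.5965

5.7557 - 3.5965i


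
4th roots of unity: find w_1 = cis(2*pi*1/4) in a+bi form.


Angle = 360*1/4 = 90°
a = cos(90°) = 0
b = sin(90°) = 1.0000

0 + 1.0000i


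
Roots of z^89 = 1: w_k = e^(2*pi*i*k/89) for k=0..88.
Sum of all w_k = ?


The sum of all 89th roots of unity is 0.
Geometric series: (1 - w^89)/(1 - w) = (1-1)/(1-w) = 0 since w^89 = 1, w ≠ 1.
Alternatively: coefficient of z^88 in z^89 - 1 is 0.

0


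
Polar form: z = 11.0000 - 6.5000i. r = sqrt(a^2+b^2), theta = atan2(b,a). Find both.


r = sqrt(121+42.25) = sqrt(163.25) = 12.7769
theta = atan2(-6.5, 11) = -30.5792 degrees

r = 12.7769, theta = -30.5792 degrees


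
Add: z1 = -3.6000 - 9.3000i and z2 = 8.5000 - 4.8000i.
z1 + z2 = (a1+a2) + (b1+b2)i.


Real: -3.6 + 8.5 = 4.9
Imag: -9.3 - 4.8 = -14.1

4.9000 - 14.1000i


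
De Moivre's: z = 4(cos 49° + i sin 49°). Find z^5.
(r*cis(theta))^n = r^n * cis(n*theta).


r^5 = 4^5 = 1024
n*theta = 5*49° = 245° = 245° (mod 360)
a = 1024*cos(245°) = -432.7611
b = 1024*sin(245°) = -928.0592

1024 cis(245°) = -432.7611 - 928.0592i


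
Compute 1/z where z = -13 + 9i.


|z|^2 = 169+81 = 250
1/z = (-13 - 9i)/250

1/z = -0.0520 - 0.0360i


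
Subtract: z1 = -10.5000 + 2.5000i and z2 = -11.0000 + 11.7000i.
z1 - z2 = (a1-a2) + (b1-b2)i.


Real: -10.5 + 11 = 0.5
Imag: 2.5 - 11.7 = -9.2

0.5000 - 9.2000i


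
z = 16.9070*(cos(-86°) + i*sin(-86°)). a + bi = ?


a = 16.9070*cos(-86°) = 16.9070*0.06976 = 1.1794
b = 16.9070*sin(-86°) = 16.9070*(-0.997564) = -16.8658

1.1794 - 16.8658i


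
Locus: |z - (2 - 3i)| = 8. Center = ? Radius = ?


|z - z0| = r is a circle with center z0 and radius r.
Center = (2, -3), radius = 8

Circle with center (2, -3) and radius 8


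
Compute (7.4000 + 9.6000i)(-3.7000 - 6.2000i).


Real = 7.4*(-3.7) - 9.6*(-6.2) = -27.38 - (-59.52) = 32.14
Imag = 7.4*(-6.2) - (3.7)*9.6 = -45.88 - (35.52) = -81.4

32.1400 - 81.4000i


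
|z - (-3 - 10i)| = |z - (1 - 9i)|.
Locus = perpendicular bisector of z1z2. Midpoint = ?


Equal distances means the locus is the perpendicular bisector of z1 and z2.
Midpoint = ((-3+1)/2, (-10+(-9))/2) = (-1.0000, -9.5000)

Perpendicular bisector through (-1.0000, -9.5000)


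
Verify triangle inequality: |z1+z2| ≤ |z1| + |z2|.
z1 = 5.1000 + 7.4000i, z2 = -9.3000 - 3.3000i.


|z1| = sqrt(5.1^2 + 7.4^2) = sqrt(80.77) = 8.9872
|z2| = sqrt((-9.3)^2 + (-3.3)^2) = sqrt(97.38) = 9.8681
z1+z2 = -4.2000 + 4.1000i
|z1+z2| = sqrt(34.45) = 5.8694
|z1|+|z2| = 8.9872 + 9.8681 = 18.8553

|z1+z2| = 5.8694 ≤ |z1|+|z2| = 18.8553 (verified)


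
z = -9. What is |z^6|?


|z| = sqrt(81+0) = sqrt(81) = 9
|z^6| = |z|^6 = 9^6 = 531441

|z^6| = 531441


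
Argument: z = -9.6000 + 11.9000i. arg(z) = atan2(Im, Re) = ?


Re = -9.6, Im = 11.9
arg = atan2(11.9, -9.6) = 128.8939 degrees

arg(z) = 128.8939 degrees


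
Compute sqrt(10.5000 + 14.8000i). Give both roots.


|z| = sqrt(110.25+219.04) = 18.1463
sqrt((|z|+a)/2) = sqrt((18.1463+10.5)/2) = sqrt(14.3232) = 3.7846
sqrt((|z|-a)/2) = sqrt((18.1463-10.5)/2) = sqrt(3.8232) = 1.9553

±(3.7846 + 1.9553i) i.e. 3.7846 + 1.9553i and -3.7846 - 1.9553i


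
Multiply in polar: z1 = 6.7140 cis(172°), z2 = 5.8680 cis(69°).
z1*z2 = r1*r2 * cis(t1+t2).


r = 6.7140 * 5.8680 = 39.3978
theta = 172° + 69° = 241° = 241° (mod 360)

39.3978 cis(241°)


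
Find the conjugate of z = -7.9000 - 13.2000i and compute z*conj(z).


z_bar = -7.9000 + 13.2000i
z*z_bar = (-7.9)^2 + (-13.2)^2 = 62.41 + 174.24 = 236.65

z_bar = -7.9000 + 13.2000i, z*z_bar = 236.65


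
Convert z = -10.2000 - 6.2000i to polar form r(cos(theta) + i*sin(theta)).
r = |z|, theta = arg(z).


r = sqrt(104.04+38.44) = sqrt(142.48) = 11.9365
theta = atan2(-6.2, -10.2) = -148.7070 degrees

r = 11.9365, theta = -148.7070 degrees


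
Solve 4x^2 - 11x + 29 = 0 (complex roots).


disc = (-11)^2 - 4*4*29 = 121 - 464 = -343
sqrt(|disc|) = sqrt(343) = 18.5203
Real part = 11/(2*4) = 1.3750
Imag part = 18.5203/(2*4) = 2.3150

1.3750 ± 2.3150i


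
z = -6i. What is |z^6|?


|z| = sqrt(0+36) = sqrt(36) = 6
|z^6| = |z|^6 = 6^6 = 46656

|z^6| = 46656


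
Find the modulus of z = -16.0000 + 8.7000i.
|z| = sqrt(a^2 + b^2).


|z| = sqrt((-16)^2 + 8.7^2) = sqrt(256 + 75.69) = sqrt(331.69) = 18.2124

|z| = 18.2124


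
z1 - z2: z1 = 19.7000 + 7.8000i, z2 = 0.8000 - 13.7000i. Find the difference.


Real: 19.7 - 0.8 = 18.9
Imag: 7.8 + 13.7 = 21.5

18.9000 + 21.5000i


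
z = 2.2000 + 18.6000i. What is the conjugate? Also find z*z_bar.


z_bar = 2.2000 - 18.6000i
z*z_bar = 2.2^2 + 18.6^2 = 4.84 + 345.96 = 350.8

z_bar = 2.2000 - 18.6000i, z*z_bar = 350.8


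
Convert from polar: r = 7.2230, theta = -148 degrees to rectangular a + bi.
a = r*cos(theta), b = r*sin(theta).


a = 7.2230*cos(-148°) = 7.2230*(-0.84805) = -6.1255
b = 7.2230*sin(-148°) = 7.2230*(-0.52992) = -3.8276

-6.1255 - 3.8276i


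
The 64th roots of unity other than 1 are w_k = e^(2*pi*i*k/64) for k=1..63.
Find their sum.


With w = e^(2*pi*i/64), all 64 of the 64th roots of unity w^0 = 1, w, ..., w^(63) sum to 0: 1 + w + ... + w^(63) = (1 - w^64)/(1 - w) = 0 since w^64 = 1, w ≠ 1.
Removing the root 1: w + w^2 + ... + w^(63) = 0 - 1 = -1

Sum = -1


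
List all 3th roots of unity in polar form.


The 3th roots of unity are cis(360k/3°) for k=0..2
Angle step = 360/3 = 120°
Primitive root: cis(120°)
Primitive root = -0.5000 + 0.8660i

3 roots at angles: 0°, 120°, 240°


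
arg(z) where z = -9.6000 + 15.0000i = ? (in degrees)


Re = -9.6, Im = 15
arg = atan2(15, -9.6) = 122.6192 degrees

arg(z) = 122.6192 degrees


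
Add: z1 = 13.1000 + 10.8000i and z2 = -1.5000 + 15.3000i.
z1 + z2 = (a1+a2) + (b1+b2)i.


Real: 13.1 - 1.5 = 11.6
Imag: 10.8 + 15.3 = 26.1

11.6000 + 26.1000i


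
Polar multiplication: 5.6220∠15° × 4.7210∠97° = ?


r = 5.6220 * 4.7210 = 26.5415
theta = 15° + 97° = 112° = 112° (mod 360)

26.5415 cis(112°)


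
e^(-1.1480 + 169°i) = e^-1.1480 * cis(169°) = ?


e^-1.1480 = 0.31727
cos(169°) = -0.9816
sin(169°) = 0.1908
Real = 0.31727*(-0.9816) = -0.3114
Imag = 0.31727*0.1908 = 0.0605

-0.3114 + 0.0605i


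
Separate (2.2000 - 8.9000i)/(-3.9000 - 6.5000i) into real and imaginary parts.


Multiply by conjugate: (2.2000 - 8.9000i)(-3.9000 + 6.5000i) / ((-3.9)^2 + (-6.5)^2)
Numerator real = 2.2*(-3.9) - (8.9)*(-6.5) = 49.27
Numerator imag = -8.9*(-3.9) - 2.2*(-6.5) = 49.01
Denominator = 57.46
Re(z) = 49.27/57.46 = 0.8575
Im(z) = 49.01/57.46 = 0.8529

Re(z) = 0.8575, Im(z) = 0.8529


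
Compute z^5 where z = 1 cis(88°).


r^5 = 1^5 = 1
n*theta = 5*88° = 440° = 80° (mod 360)
a = 1*cos(80°) = 0.1736
b = 1*sin(80°) = 0.9848

1 cis(80°) = 0.1736 + 0.9848i


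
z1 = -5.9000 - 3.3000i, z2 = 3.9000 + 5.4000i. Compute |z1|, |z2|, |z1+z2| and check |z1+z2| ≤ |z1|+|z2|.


|z1| = sqrt((-5.9)^2 + (-3.3)^2) = sqrt(45.7) = 6.7602
|z2| = sqrt(3.9^2 + 5.4^2) = sqrt(44.37) = 6.6611
z1+z2 = -2.0000 + 2.1000i
|z1+z2| = sqrt(8.41) = 2.9000
|z1|+|z2| = 6.7602 + 6.6611 = 13.4213

|z1+z2| = 2.9000 ≤ |z1|+|z2| = 13.4213 (verified)


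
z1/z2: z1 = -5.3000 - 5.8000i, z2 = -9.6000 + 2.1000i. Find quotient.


Conjugate of z2 = -9.6000 - 2.1000i
Numerator: (-5.3000 - 5.8000i)(-9.6000 - 2.1000i) = 38.7000 + 66.8100i
Denominator: (-9.6)^2 + 2.1^2 = 96.57
Result = (38.7000 + 66.8100i)/96.57

0.4007 + 0.6918i


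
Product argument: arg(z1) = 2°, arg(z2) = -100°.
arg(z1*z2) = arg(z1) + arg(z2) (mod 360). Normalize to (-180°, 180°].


arg(z1*z2) = 2° - 100° = -98°
Normalized to (-180°, 180°]: -98°

-98°


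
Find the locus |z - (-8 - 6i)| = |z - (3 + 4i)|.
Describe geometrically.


Equal distances means the locus is the perpendicular bisector of z1 and z2.
Midpoint = ((-8+3)/2, (-6+4)/2) = (-2.5000, -1.0000)

Perpendicular bisector through (-2.5000, -1.0000)


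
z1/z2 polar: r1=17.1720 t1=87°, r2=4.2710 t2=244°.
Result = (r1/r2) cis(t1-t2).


r = 17.1720 / 4.2710 = 4.0206
theta = 87° - 244° = -157° = 203° (mod 360)

4.0206 cis(203°)


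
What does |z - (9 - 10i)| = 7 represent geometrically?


|z - z0| = r is a circle with center z0 and radius r.
Center = (9, -10), radius = 7

Circle with center (9, -10) and radius 7


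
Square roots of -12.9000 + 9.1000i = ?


|z| = sqrt(166.41+82.81) = 15.7867
sqrt((|z|+a)/2) = sqrt((15.7867+(-12.9))/2) = sqrt(1.4434) = 1.2014
sqrt((|z|-a)/2) = sqrt((15.7867-(-12.9))/2) = sqrt(14.3434) = 3.7873

±(1.2014 + 3.7873i) i.e. 1.2014 + 3.7873i and -1.2014 - 3.7873i


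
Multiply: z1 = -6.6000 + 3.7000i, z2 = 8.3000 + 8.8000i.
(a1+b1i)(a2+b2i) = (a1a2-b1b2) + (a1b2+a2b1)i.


Real = -6.6*8.3 - 3.7*8.8 = -54.78 - 32.56 = -87.34
Imag = -6.6*8.8 + 8.3*3.7 = -58.08 + 30.71 = -27.37

-87.3400 - 27.3700i


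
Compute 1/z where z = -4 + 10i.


|z|^2 = 16+100 = 116
1/z = (-4 - 10i)/116

1/z = -0.0345 - 0.0862i


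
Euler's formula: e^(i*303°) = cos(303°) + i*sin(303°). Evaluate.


cos(303°) = 0.5446
sin(303°) = -0.8387

e^(i*303°) = 0.5446 - 0.8387i


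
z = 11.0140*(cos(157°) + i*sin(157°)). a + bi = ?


a = 11.0140*cos(157°) = 11.0140*(-0.9205) = -10.1384
b = 11.0140*sin(157°) = 11.0140*0.39073 = 4.3035

-10.1384 + 4.3035i


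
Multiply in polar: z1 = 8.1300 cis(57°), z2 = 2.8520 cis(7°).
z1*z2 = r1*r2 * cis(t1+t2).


r = 8.1300 * 2.8520 = 23.1868
theta = 57° + 7° = 64° = 64° (mod 360)

23.1868 cis(64°)


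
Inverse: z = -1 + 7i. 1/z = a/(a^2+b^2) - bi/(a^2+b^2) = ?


|z|^2 = 1+49 = 50
1/z = (-1 - 7i)/50

1/z = -0.0200 - 0.1400i


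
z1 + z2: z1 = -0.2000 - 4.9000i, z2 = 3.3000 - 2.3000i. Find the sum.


Real: -0.2 + 3.3 = 3.1
Imag: -4.9 - 2.3 = -7.2

3.1000 - 7.2000i


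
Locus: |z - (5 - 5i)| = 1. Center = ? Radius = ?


|z - z0| = r is a circle with center z0 and radius r.
Center = (5, -5), radius = 1

Circle with center (5, -5) and radius 1


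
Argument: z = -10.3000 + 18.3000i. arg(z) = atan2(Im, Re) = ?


Re = -10.3, Im = 18.3
arg = atan2(18.3, -10.3) = 119.3726 degrees

arg(z) = 119.3726 degrees


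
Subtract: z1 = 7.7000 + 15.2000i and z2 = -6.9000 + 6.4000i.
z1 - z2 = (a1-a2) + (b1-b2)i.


Real: 7.7 + 6.9 = 14.6
Imag: 15.2 - 6.4 = 8.8

14.6000 + 8.8000i


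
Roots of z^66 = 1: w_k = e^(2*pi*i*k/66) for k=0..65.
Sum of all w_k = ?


The sum of all 66th roots of unity is 0.
Geometric series: (1 - w^66)/(1 - w) = (1-1)/(1-w) = 0 since w^66 = 1, w ≠ 1.
Alternatively: coefficient of z^65 in z^66 - 1 is 0.

0


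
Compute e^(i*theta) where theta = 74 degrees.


cos(74°) = 0.2756
sin(74°) = 0.9613

e^(i*74°) = 0.2756 + 0.9613i


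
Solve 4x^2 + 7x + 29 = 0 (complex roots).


disc = 7^2 - 4*4*29 = 49 - 464 = -415
sqrt(|disc|) = sqrt(415) = 20.3715
Real part = -7/(2*4) = -0.8750
Imag part = 20.3715/(2*4) = 2.5464

-0.8750 ± 2.5464i


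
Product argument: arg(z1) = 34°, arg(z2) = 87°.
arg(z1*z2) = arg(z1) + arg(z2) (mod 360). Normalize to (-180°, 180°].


arg(z1*z2) = 34° + 87° = 121°
Normalized to (-180°, 180°]: 121°

121°


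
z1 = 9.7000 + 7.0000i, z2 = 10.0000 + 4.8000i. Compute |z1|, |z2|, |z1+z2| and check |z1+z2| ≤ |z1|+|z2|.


|z1| = sqrt(9.7^2 + 7^2) = sqrt(143.09) = 11.9620
|z2| = sqrt(10^2 + 4.8^2) = sqrt(123.04) = 11.0923
z1+z2 = 19.7000 + 11.8000i
|z1+z2| = sqrt(527.33) = 22.9637
|z1|+|z2| = 11.9620 + 11.0923 = 23.0543

|z1+z2| = 22.9637 ≤ |z1|+|z2| = 23.0543 (verified)


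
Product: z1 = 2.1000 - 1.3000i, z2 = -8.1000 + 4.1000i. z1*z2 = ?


Real = 2.1*(-8.1) - (-1.3)*4.1 = -17.01 - (-5.33) = -11.68
Imag = 2.1*4.1 - (8.1)*(-1.3) = 8.61 + 10.53 = 19.14

-11.6800 + 19.1400i


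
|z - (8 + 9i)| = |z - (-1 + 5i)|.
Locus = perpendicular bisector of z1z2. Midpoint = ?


Equal distances means the locus is the perpendicular bisector of z1 and z2.
Midpoint = ((8+(-1))/2, (9+5)/2) = (3.5000, 7.0000)

Perpendicular bisector through (3.5000, 7.0000)


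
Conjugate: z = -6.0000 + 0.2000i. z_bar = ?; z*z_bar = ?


z_bar = -6.0000 - 0.2000i
z*z_bar = (-6)^2 + 0.2^2 = 36 + 0.04 = 36.04

z_bar = -6.0000 - 0.2000i, z*z_bar = 36.04


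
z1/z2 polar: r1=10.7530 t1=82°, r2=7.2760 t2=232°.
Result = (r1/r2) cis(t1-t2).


r = 10.7530 / 7.2760 = 1.4779
theta = 82° - 232° = -150° = 210° (mod 360)

1.4779 cis(210°)


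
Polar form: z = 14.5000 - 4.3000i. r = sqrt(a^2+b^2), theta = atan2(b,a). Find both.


r = sqrt(210.25+18.49) = sqrt(228.74) = 15.1242
theta = atan2(-4.3, 14.5) = -16.5178 degrees

r = 15.1242, theta = -16.5178 degrees


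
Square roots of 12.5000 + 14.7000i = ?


|z| = sqrt(156.25+216.09) = 19.2961
sqrt((|z|+a)/2) = sqrt((19.2961+12.5)/2) = sqrt(15.8981) = 3.9872
sqrt((|z|-a)/2) = sqrt((19.2961-12.5)/2) = sqrt(3.3981) = 1.8434

±(3.9872 + 1.8434i) i.e. 3.9872 + 1.8434i and -3.9872 - 1.8434i


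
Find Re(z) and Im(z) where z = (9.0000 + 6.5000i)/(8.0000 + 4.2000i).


Multiply by conjugate: (9.0000 + 6.5000i)(8.0000 - 4.2000i) / (8^2 + 4.2^2)
Numerator real = 9*8 + 6.5*4.2 = 99.3
Numerator imag = 6.5*8 - 9*4.2 = 14.2
Denominator = 81.64
Re(z) = 99.3/81.64 = 1.2163
Im(z) = 14.2/81.64 = 0.1739

Re(z) = 1.2163, Im(z) = 0.1739


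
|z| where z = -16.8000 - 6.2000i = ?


|z| = sqrt((-16.8)^2 + (-6.2)^2) = sqrt(282.24 + 38.44) = sqrt(320.68) = 17.9075

|z| = 17.9075


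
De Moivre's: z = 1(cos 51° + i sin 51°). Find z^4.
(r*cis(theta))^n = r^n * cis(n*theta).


r^4 = 1^4 = 1
n*theta = 4*51° = 204° = 204° (mod 360)
a = 1*cos(204°) = -0.9135
b = 1*sin(204°) = -0.4067

1 cis(204°) = -0.9135 - 0.4067i


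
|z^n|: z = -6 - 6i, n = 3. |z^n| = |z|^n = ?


|z| = sqrt(36+36) = sqrt(72) = 8.4853
|z^3| = |z|^3 = (sqrt(72))^3 = 72*sqrt(72)

|z^3| = 72*sqrt(72) ≈ 610.9403


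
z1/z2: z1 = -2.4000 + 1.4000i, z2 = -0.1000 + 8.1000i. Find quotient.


Conjugate of z2 = -0.1000 - 8.1000i
Numerator: (-2.4000 + 1.4000i)(-0.1000 - 8.1000i) = 11.5800 + 19.3000i
Denominator: (-0.1)^2 + 8.1^2 = 65.62
Result = (11.5800 + 19.3000i)/65.62

0.1765 + 0.2941i


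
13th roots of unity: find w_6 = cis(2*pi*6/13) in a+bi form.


Angle = 360*6/13 = 166.1538°
a = cos(166.1538°) = -0.9709
b = sin(166.1538°) = 0.2393

-0.9709 + 0.2393i


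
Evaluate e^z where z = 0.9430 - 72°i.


e^0.9430 = 2.5677
cos(-72°) = 0.30902
sin(-72°) = -0.95106
Real = 2.5677*0.30902 = 0.7935
Imag = 2.5677*(-0.95106) = -2.4420

0.7935 - 2.4420i


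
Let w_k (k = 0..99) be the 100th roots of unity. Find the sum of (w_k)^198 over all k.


The roots are w_k = w^k with w = e^(2*pi*i/100), and (w^k)^198 = (w^198)^k.
So S = 1 + u + u^2 + ... + u^(99) with u = w^198.
198 = 1*100 + 98, so 198 is not a multiple of 100: u = (w^100)^1 * w^98 = w^98 ≠ 1 (w is a primitive 100th root), while u^100 = (w^100)^198 = 1.
Geometric series: S = (1 - u^100)/(1 - u) = (1 - 1)/(1 - u) = 0

S = 0


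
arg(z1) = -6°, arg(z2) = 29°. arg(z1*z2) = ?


arg(z1*z2) = -6° + 29° = 23°
Normalized to (-180°, 180°]: 23°

23°


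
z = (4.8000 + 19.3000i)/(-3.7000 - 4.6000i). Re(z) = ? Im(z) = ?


Multiply by conjugate: (4.8000 + 19.3000i)(-3.7000 + 4.6000i) / ((-3.7)^2 + (-4.6)^2)
Numerator real = 4.8*(-3.7) + 19.3*(-4.6) = -106.54
Numerator imag = 19.3*(-3.7) - 4.8*(-4.6) = -49.33
Denominator = 34.85
Re(z) = -106.54/34.85 = -3.0571
Im(z) = -49.33/34.85 = -1.4155

Re(z) = -3.0571, Im(z) = -1.4155


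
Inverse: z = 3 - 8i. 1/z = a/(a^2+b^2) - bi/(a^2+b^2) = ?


|z|^2 = 9+64 = 73
1/z = (3 + 8i)/73

1/z = 0.0411 + 0.1096i


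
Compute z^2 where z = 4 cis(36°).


r^2 = 4^2 = 16
n*theta = 2*36° = 72° = 72° (mod 360)
a = 16*cos(72°) = 4.9443
b = 16*sin(72°) = 15.2169

16 cis(72°) = 4.9443 + 15.2169i


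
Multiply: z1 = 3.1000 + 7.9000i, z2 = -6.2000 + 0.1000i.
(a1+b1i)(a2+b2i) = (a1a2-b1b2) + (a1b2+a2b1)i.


Real = 3.1*(-6.2) - 7.9*0.1 = -19.22 - 0.79 = -20.01
Imag = 3.1*0.1 - (6.2)*7.9 = 0.31 - (48.98) = -48.67

-20.0100 - 48.6700i


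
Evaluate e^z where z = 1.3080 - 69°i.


e^1.3080 = 3.6988
cos(-69°) = 0.35837
sin(-69°) = -0.93358
Real = 3.6988*0.35837 = 1.3255
Imag = 3.6988*(-0.93358) = -3.4531

1.3255 - 3.4531i


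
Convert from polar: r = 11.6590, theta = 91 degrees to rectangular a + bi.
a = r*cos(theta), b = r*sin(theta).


a = 11.6590*cos(91°) = 11.6590*(-0.017452) = -0.2035
b = 11.6590*sin(91°) = 11.6590*0.999848 = 11.6572

-0.2035 + 11.6572i


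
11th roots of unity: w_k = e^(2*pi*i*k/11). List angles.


The 11th roots of unity are cis(360k/11°) for k=0..10
Angle step = 360/11 = 32.7273°
Primitive root: cis(32.7273°)
Primitive root = 0.8413 + 0.5406i

11 roots at angles: 0°, 32.7273°, 65.4545°, 98.1818°, 130.9091°, 163.6364°, 196.3636°, 229.0909°, 261.8182°, 294.5455°, 327.2727°


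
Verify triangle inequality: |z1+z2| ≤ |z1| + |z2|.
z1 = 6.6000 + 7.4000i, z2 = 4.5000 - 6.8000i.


|z1| = sqrt(6.6^2 + 7.4^2) = sqrt(98.32) = 9.9156
|z2| = sqrt(4.5^2 + (-6.8)^2) = sqrt(66.49) = 8.1541
z1+z2 = 11.1000 + 0.6000i
|z1+z2| = sqrt(123.57) = 11.1162
|z1|+|z2| = 9.9156 + 8.1541 = 18.0697

|z1+z2| = 11.1162 ≤ |z1|+|z2| = 18.0697 (verified)


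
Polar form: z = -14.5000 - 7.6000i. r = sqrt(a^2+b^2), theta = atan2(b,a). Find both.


r = sqrt(210.25+57.76) = sqrt(268.01) = 16.3710
theta = atan2(-7.6, -14.5) = -152.3393 degrees

r = 16.3710, theta = -152.3393 degrees


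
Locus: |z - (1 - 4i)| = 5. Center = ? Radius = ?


|z - z0| = r is a circle with center z0 and radius r.
Center = (1, -4), radius = 5

Circle with center (1, -4) and radius 5


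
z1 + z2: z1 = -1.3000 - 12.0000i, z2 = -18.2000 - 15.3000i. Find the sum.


Real: -1.3 - 18.2 = -19.5
Imag: -12 - 15.3 = -27.3

-19.5000 - 27.3000i


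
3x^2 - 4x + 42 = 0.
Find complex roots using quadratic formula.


disc = (-4)^2 - 4*3*42 = 16 - 504 = -488
sqrt(|disc|) = sqrt(488) = 22.0907
Real part = 4/(2*3) = 0.6667
Imag part = 22.0907/(2*3) = 3.6818

0.6667 ± 3.6818i


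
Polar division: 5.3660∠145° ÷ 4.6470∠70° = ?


r = 5.3660 / 4.6470 = 1.1547
theta = 145° - 70° = 75° = 75° (mod 360)

1.1547 cis(75°)


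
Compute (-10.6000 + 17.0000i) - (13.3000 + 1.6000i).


Real: -10.6 - 13.3 = -23.9
Imag: 17 - 1.6 = 15.4

-23.9000 + 15.4000i


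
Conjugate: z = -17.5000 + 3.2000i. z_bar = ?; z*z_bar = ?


z_bar = -17.5000 - 3.2000i
z*z_bar = (-17.5)^2 + 3.2^2 = 306.25 + 10.24 = 316.49

z_bar = -17.5000 - 3.2000i, z*z_bar = 316.49


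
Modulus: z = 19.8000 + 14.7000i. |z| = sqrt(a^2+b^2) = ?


|z| = sqrt(19.8^2 + 14.7^2) = sqrt(392.04 + 216.09) = sqrt(608.13) = 24.6603

|z| = 24.6603


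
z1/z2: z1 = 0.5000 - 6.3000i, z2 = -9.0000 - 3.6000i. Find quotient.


Conjugate of z2 = -9.0000 + 3.6000i
Numerator: (0.5000 - 6.3000i)(-9.0000 + 3.6000i) = 18.1800 + 58.5000i
Denominator: (-9)^2 + (-3.6)^2 = 93.96
Result = (18.1800 + 58.5000i)/93.96

0.1935 + 0.6226i


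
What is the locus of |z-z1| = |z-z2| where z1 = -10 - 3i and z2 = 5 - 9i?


Equal distances means the locus is the perpendicular bisector of z1 and z2.
Midpoint = ((-10+5)/2, (-3+(-9))/2) = (-2.5000, -6.0000)

Perpendicular bisector through (-2.5000, -6.0000)


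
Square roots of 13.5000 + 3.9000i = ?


|z| = sqrt(182.25+15.21) = 14.0520
sqrt((|z|+a)/2) = sqrt((14.0520+13.5)/2) = sqrt(13.7760) = 3.7116
sqrt((|z|-a)/2) = sqrt((14.0520-13.5)/2) = sqrt(0.2760) = 0.5254

±(3.7116 + 0.5254i) i.e. 3.7116 + 0.5254i and -3.7116 - 0.5254i


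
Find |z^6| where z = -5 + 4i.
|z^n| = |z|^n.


|z| = sqrt(25+16) = sqrt(41) = 6.4031
|z^6| = |z|^6 = (sqrt(41))^6 = 41^3 = 68921

|z^6| = 68921


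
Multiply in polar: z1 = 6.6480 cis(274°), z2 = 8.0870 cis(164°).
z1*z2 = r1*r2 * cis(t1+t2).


r = 6.6480 * 8.0870 = 53.7624
theta = 274° + 164° = 438° = 78° (mod 360)

53.7624 cis(78°)


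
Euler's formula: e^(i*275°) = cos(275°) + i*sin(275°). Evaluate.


cos(275°) = 0.0872
sin(275°) = -0.9962

e^(i*275°) = 0.0872 - 0.9962i


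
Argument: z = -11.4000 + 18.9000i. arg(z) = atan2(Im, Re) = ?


Re = -11.4, Im = 18.9
arg = atan2(18.9, -11.4) = 121.0973 degrees

arg(z) = 121.0973 degrees


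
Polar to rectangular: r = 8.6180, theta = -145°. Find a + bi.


a = 8.6180*cos(-145°) = 8.6180*(-0.819152) = -7.0595
b = 8.6180*sin(-145°) = 8.6180*(-0.57358) = -4.9431

-7.0595 - 4.9431i


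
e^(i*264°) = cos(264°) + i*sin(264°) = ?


cos(264°) = -0.1045
sin(264°) = -0.9945

e^(i*264°) = -0.1045 - 0.9945i


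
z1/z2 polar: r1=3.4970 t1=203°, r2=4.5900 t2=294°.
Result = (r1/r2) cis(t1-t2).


r = 3.4970 / 4.5900 = 0.7619
theta = 203° - 294° = -91° = 269° (mod 360)

0.7619 cis(269°)


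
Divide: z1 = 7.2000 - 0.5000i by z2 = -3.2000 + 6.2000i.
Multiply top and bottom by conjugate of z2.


Conjugate of z2 = -3.2000 - 6.2000i
Numerator: (7.2000 - 0.5000i)(-3.2000 - 6.2000i) = -26.1400 - 43.0400i
Denominator: (-3.2)^2 + 6.2^2 = 48.68
Result = (-26.1400 - 43.0400i)/48.68

-0.5370 - 0.8841i


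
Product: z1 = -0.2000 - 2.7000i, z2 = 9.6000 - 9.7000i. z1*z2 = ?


Real = -0.2*9.6 - (-2.7)*(-9.7) = -1.92 - 26.19 = -28.11
Imag = -0.2*(-9.7) + 9.6*(-2.7) = 1.94 - (25.92) = -23.98

-28.1100 - 23.9800i


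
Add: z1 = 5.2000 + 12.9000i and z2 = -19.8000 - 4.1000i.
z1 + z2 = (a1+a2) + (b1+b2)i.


Real: 5.2 - 19.8 = -14.6
Imag: 12.9 - 4.1 = 8.8

-14.6000 + 8.8000i


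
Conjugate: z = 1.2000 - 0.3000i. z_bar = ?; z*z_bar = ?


z_bar = 1.2000 + 0.3000i
z*z_bar = 1.2^2 + (-0.3)^2 = 1.44 + 0.09 = 1.53

z_bar = 1.2000 + 0.3000i, z*z_bar = 1.53


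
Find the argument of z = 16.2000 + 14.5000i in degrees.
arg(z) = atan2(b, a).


Re = 16.2, Im = 14.5
arg = atan2(14.5, 16.2) = 41.8305 degrees

arg(z) = 41.8305 degrees


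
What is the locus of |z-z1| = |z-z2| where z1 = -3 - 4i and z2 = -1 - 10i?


Equal distances means the locus is the perpendicular bisector of z1 and z2.
Midpoint = ((-3+(-1))/2, (-4+(-10))/2) = (-2.0000, -7.0000)

Perpendicular bisector through (-2.0000, -7.0000)


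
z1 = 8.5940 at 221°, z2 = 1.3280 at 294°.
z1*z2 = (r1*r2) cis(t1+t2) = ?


r = 8.5940 * 1.3280 = 11.4128
theta = 221° + 294° = 515° = 155° (mod 360)

11.4128 cis(155°)


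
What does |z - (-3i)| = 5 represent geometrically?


|z - z0| = r is a circle with center z0 and radius r.
Center = (0, -3), radius = 5

Circle with center (0, -3) and radius 5


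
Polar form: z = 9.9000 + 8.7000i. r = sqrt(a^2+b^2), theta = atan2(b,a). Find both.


r = sqrt(98.01+75.69) = sqrt(173.7) = 13.1795
theta = atan2(8.7, 9.9) = 41.3086 degrees

r = 13.1795, theta = 41.3086 degrees


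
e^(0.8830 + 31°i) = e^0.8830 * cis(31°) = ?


e^0.8830 = 2.4181
cos(31°) = 0.8572
sin(31°) = 0.51504
Real = 2.4181*0.8572 = 2.0728
Imag = 2.4181*0.51504 = 1.2454

2.0728 + 1.2454i


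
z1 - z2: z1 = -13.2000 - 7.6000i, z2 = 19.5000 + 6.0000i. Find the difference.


Real: -13.2 - 19.5 = -32.7
Imag: -7.6 - 6 = -13.6

-32.7000 - 13.6000i


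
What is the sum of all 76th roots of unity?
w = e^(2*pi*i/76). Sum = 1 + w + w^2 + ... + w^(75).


The sum of all 76th roots of unity is 0.
Geometric series: (1 - w^76)/(1 - w) = (1-1)/(1-w) = 0 since w^76 = 1, w ≠ 1.
Alternatively: coefficient of z^75 in z^76 - 1 is 0.

0


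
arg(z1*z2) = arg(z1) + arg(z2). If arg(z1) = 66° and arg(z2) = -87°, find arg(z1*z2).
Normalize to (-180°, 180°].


arg(z1*z2) = 66° - 87° = -21°
Normalized to (-180°, 180°]: -21°

-21°


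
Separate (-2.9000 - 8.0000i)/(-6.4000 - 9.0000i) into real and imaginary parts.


Multiply by conjugate: (-2.9000 - 8.0000i)(-6.4000 + 9.0000i) / ((-6.4)^2 + (-9)^2)
Numerator real = -2.9*(-6.4) - (8)*(-9) = 90.56
Numerator imag = -8*(-6.4) - (-2.9)*(-9) = 25.1
Denominator = 121.96
Re(z) = 90.56/121.96 = 0.7425
Im(z) = 25.1/121.96 = 0.2058

Re(z) = 0.7425, Im(z) = 0.2058


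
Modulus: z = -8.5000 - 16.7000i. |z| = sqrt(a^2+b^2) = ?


|z| = sqrt((-8.5)^2 + (-16.7)^2) = sqrt(72.25 + 278.89) = sqrt(351.14) = 18.7387

|z| = 18.7387


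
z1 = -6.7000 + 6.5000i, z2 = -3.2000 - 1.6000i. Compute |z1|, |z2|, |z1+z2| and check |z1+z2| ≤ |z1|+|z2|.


|z1| = sqrt((-6.7)^2 + 6.5^2) = sqrt(87.14) = 9.3349
|z2| = sqrt((-3.2)^2 + (-1.6)^2) = sqrt(12.8) = 3.5777
z1+z2 = -9.9000 + 4.9000i
|z1+z2| = sqrt(122.02) = 11.0463
|z1|+|z2| = 9.3349 + 3.5777 = 12.9126

|z1+z2| = 11.0463 ≤ |z1|+|z2| = 12.9126 (verified)


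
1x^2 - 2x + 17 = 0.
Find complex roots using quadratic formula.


disc = (-2)^2 - 4*1*17 = 4 - 68 = -64
sqrt(|disc|) = sqrt(64) = 8.0000
Real part = 2/(2*1) = 1.0000
Imag part = 8.0000/(2*1) = 4.0000

1.0000 ± 4.0000i


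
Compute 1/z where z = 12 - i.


|z|^2 = 144+1 = 145
1/z = (12 + 1i)/145

1/z = 0.0828 + 0.0069i


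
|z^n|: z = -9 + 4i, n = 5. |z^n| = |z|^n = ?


|z| = sqrt(81+16) = sqrt(97) = 9.8489
|z^5| = |z|^5 = (sqrt(97))^5 = 97^2 * sqrt(97) = 9409*sqrt(97)

|z^5| = 9409*sqrt(97) ≈ 92667.9031


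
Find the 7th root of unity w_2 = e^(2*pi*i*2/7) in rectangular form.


Angle = 360*2/7 = 102.8571°
a = cos(102.8571°) = -0.2225
b = sin(102.8571°) = 0.9749

-0.2225 + 0.9749i


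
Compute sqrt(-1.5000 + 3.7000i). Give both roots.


|z| = sqrt(2.25+13.69) = 3.9925
sqrt((|z|+a)/2) = sqrt((3.9925+(-1.5))/2) = sqrt(1.2462) = 1.1164
sqrt((|z|-a)/2) = sqrt((3.9925-(-1.5))/2) = sqrt(2.7462) = 1.6572

±(1.1164 + 1.6572i) i.e. 1.1164 + 1.6572i and -1.1164 - 1.6572i


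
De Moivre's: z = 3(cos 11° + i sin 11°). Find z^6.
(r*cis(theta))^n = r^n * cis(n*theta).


r^6 = 3^6 = 729
n*theta = 6*11° = 66° = 66° (mod 360)
a = 729*cos(66°) = 296.5110
b = 729*sin(66°) = 665.9746

729 cis(66°) = 296.5110 + 665.9746i


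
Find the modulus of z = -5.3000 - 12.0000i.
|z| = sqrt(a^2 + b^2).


|z| = sqrt((-5.3)^2 + (-12)^2) = sqrt(28.09 + 144) = sqrt(172.09) = 13.1183

|z| = 13.1183


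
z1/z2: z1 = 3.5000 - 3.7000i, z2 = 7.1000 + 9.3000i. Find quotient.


Conjugate of z2 = 7.1000 - 9.3000i
Numerator: (3.5000 - 3.7000i)(7.1000 - 9.3000i) = -9.5600 - 58.8200i
Denominator: 7.1^2 + 9.3^2 = 136.9
Result = (-9.5600 - 58.8200i)/136.9

-0.0698 - 0.4297i


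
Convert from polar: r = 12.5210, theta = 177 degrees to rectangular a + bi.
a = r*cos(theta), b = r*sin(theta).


a = 12.5210*cos(177°) = 12.5210*(-0.99863) = -12.5038
b = 12.5210*sin(177°) = 12.5210*0.05234 = 0.6553

-12.5038 + 0.6553i


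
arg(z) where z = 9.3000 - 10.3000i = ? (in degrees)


Re = 9.3, Im = -10.3
arg = atan2(-10.3, 9.3) = -47.9207 degrees

arg(z) = -47.9207 degrees


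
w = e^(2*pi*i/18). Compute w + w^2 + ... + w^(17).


With w = e^(2*pi*i/18), all 18 of the 18th roots of unity w^0 = 1, w, ..., w^(17) sum to 0: 1 + w + ... + w^(17) = (1 - w^18)/(1 - w) = 0 since w^18 = 1, w ≠ 1.
Removing the root 1: w + w^2 + ... + w^(17) = 0 - 1 = -1

Sum = -1


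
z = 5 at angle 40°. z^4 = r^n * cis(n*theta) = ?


r^4 = 5^4 = 625
n*theta = 4*40° = 160° = 160° (mod 360)
a = 625*cos(160°) = -587.3079
b = 625*sin(160°) = 213.7626

625 cis(160°) = -587.3079 + 213.7626i


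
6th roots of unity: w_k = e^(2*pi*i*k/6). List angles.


The 6th roots of unity are cis(360k/6°) for k=0..5
Angle step = 360/6 = 60°
Primitive root: cis(60°)
Primitive root = 0.5000 + 0.8660i

6 roots at angles: 0°, 60°, 120°, 180°, 240°, 300°


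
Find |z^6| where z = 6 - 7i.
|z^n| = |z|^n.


|z| = sqrt(36+49) = sqrt(85) = 9.2195
|z^6| = |z|^6 = (sqrt(85))^6 = 85^3 = 614125

|z^6| = 614125


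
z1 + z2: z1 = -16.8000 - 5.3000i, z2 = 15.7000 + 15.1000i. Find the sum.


Real: -16.8 + 15.7 = -1.1
Imag: -5.3 + 15.1 = 9.8

-1.1000 + 9.8000i


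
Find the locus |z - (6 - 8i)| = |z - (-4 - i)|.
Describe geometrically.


Equal distances means the locus is the perpendicular bisector of z1 and z2.
Midpoint = ((6+(-4))/2, (-8+(-1))/2) = (1.0000, -4.5000)

Perpendicular bisector through (1.0000, -4.5000)


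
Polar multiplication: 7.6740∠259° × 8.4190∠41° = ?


r = 7.6740 * 8.4190 = 64.6074
theta = 259° + 41° = 300° = 300° (mod 360)

64.6074 cis(300°)


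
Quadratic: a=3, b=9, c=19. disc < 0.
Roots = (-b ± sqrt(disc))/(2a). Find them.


disc = 9^2 - 4*3*19 = 81 - 228 = -147
sqrt(|disc|) = sqrt(147) = 12.1244
Real part = -9/(2*3) = -1.5000
Imag part = 12.1244/(2*3) = 2.0207

-1.5000 ± 2.0207i


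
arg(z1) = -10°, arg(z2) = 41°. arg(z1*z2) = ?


arg(z1*z2) = -10° + 41° = 31°
Normalized to (-180°, 180°]: 31°

31°


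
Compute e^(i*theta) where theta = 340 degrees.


cos(340°) = 0.9397
sin(340°) = -0.3420

e^(i*340°) = 0.9397 - 0.3420i


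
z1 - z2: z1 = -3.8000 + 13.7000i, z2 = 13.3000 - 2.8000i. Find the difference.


Real: -3.8 - 13.3 = -17.1
Imag: 13.7 + 2.8 = 16.5

-17.1000 + 16.5000i


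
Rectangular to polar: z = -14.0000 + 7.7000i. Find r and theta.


r = sqrt(196+59.29) = sqrt(255.29) = 15.9778
theta = atan2(7.7, -14) = 151.1892 degrees

r = 15.9778, theta = 151.1892 degrees


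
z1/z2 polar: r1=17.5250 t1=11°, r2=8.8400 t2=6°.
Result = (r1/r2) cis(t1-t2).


r = 17.5250 / 8.8400 = 1.9825
theta = 11° - 6° = 5° = 5° (mod 360)

1.9825 cis(5°)


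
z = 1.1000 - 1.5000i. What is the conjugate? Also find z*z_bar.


z_bar = 1.1000 + 1.5000i
z*z_bar = 1.1^2 + (-1.5)^2 = 1.21 + 2.25 = 3.46

z_bar = 1.1000 + 1.5000i, z*z_bar = 3.46


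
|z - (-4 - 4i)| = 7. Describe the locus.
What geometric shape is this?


|z - z0| = r is a circle with center z0 and radius r.
Center = (-4, -4), radius = 7

Circle with center (-4, -4) and radius 7


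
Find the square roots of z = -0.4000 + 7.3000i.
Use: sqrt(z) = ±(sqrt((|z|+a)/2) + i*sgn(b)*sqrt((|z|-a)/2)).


|z| = sqrt(0.16+53.29) = 7.3110
sqrt((|z|+a)/2) = sqrt((7.3110+(-0.4))/2) = sqrt(3.4555) = 1.8589
sqrt((|z|-a)/2) = sqrt((7.3110-(-0.4))/2) = sqrt(3.8555) = 1.9635

±(1.8589 + 1.9635i) i.e. 1.8589 + 1.9635i and -1.8589 - 1.9635i


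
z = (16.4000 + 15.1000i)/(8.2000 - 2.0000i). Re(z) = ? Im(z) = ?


Multiply by conjugate: (16.4000 + 15.1000i)(8.2000 + 2.0000i) / (8.2^2 + (-2)^2)
Numerator real = 16.4*8.2 + 15.1*(-2) = 104.28
Numerator imag = 15.1*8.2 - 16.4*(-2) = 156.62
Denominator = 71.24
Re(z) = 104.28/71.24 = 1.4638
Im(z) = 156.62/71.24 = 2.1985

Re(z) = 1.4638, Im(z) = 2.1985


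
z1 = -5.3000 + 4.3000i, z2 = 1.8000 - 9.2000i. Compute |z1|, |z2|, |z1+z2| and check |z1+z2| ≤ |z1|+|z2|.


|z1| = sqrt((-5.3)^2 + 4.3^2) = sqrt(46.58) = 6.8250
|z2| = sqrt(1.8^2 + (-9.2)^2) = sqrt(87.88) = 9.3744
z1+z2 = -3.5000 - 4.9000i
|z1+z2| = sqrt(36.26) = 6.0216
|z1|+|z2| = 6.8250 + 9.3744 = 16.1994

|z1+z2| = 6.0216 ≤ |z1|+|z2| = 16.1994 (verified)


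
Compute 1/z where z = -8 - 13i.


|z|^2 = 64+169 = 233
1/z = (-8 + 13i)/233

1/z = -0.0343 + 0.0558i


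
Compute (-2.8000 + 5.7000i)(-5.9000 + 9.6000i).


Real = -2.8*(-5.9) - 5.7*9.6 = 16.52 - 54.72 = -38.2
Imag = -2.8*9.6 - (5.9)*5.7 = -26.88 - (33.63) = -60.51

-38.2000 - 60.5100i


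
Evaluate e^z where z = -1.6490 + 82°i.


e^-1.6490 = 0.19224
cos(82°) = 0.1392
sin(82°) = 0.9903
Real = 0.19224*0.1392 = 0.0268
Imag = 0.19224*0.9903 = 0.1904

0.0268 + 0.1904i
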